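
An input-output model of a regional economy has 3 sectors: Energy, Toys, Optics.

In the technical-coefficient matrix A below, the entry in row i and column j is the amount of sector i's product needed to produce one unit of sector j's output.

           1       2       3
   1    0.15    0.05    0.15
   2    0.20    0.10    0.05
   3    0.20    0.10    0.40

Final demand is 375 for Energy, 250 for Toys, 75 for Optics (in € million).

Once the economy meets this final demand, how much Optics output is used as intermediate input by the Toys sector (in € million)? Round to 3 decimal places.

I − A =
  [   0.85    -0.05    -0.15]
  [  -0.20     0.90    -0.05]
  [  -0.20    -0.10     0.60]
Cofactors of I−A, C_ij = (−1)^(i+j)·(minor ij) (rows/columns in the sector order above):
  C_11 = (0.90)(0.60) − (-0.05)(-0.10) = 0.5350
  C_12 = −[(-0.20)(0.60) − (-0.05)(-0.20)] = 0.1300
  C_13 = (-0.20)(-0.10) − (0.90)(-0.20) = 0.2000
  C_21 = −[(-0.05)(0.60) − (-0.15)(-0.10)] = 0.0450
  C_22 = (0.85)(0.60) − (-0.15)(-0.20) = 0.4800
  C_23 = −[(0.85)(-0.10) − (-0.05)(-0.20)] = 0.0950
  C_31 = (-0.05)(-0.05) − (-0.15)(0.90) = 0.1375
  C_32 = −[(0.85)(-0.05) − (-0.15)(-0.20)] = 0.0725
  C_33 = (0.85)(0.90) − (-0.05)(-0.20) = 0.7550
det(I−A) = Σ_j (I−A)_1j·C_1j = (0.85)(0.5350) + (-0.05)(0.1300) + (-0.15)(0.2000) = 0.41825
adj(I−A) = Cᵀ =
  [ 0.5350   0.0450   0.1375]
  [ 0.1300   0.4800   0.0725]
  [ 0.2000   0.0950   0.7550]
(I − A)⁻¹ = adj(I−A) / det(I−A) ≈
  [   1.2791     0.1076     0.3288]
  [   0.3108     1.1476     0.1733]
  [   0.4782     0.2271     1.8051]
First solve x = (I − A)⁻¹ d = adj(I−A)·d / det(I−A); in particular x_2 = (0.1300·375 + 0.4800·250 + 0.0725·75) / 0.41825 = 174.1875 / 0.41825 ≈ 416.46742.
Intermediate flow from 3 to 2: z_32 = a_32 · x_2 = 0.10 × 174.1875 / 0.41825 = 17.41875 / 0.41825 ≈ 41.647.

z_32 = 41.647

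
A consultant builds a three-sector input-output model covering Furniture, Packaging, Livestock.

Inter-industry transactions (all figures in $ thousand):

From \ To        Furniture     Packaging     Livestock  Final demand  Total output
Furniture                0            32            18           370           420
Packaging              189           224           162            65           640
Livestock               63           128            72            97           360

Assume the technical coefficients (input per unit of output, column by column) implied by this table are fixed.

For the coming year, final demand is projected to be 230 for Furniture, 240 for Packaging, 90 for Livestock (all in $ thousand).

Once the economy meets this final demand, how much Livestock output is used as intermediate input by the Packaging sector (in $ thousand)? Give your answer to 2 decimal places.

z_32 = 165.84

Technical coefficients a_ij = z_ij / X_j:
  a_11 = 0/420 = 0.00, a_21 = 189/420 = 0.45, a_31 = 63/420 = 0.15
  a_12 = 32/640 = 0.05, a_22 = 224/640 = 0.35, a_32 = 128/640 = 0.20
  a_13 = 18/360 = 0.05, a_23 = 162/360 = 0.45, a_33 = 72/360 = 0.20
I − A =
  [   1.00    -0.05    -0.05]
  [  -0.45     0.65    -0.45]
  [  -0.15    -0.20     0.80]
Cofactors of I−A, C_ij = (−1)^(i+j)·(minor ij) (rows/columns in the sector order above):
  C_11 = (0.65)(0.80) − (-0.45)(-0.20) = 0.4300
  C_12 = −[(-0.45)(0.80) − (-0.45)(-0.15)] = 0.4275
  C_13 = (-0.45)(-0.20) − (0.65)(-0.15) = 0.1875
  C_21 = −[(-0.05)(0.80) − (-0.05)(-0.20)] = 0.0500
  C_22 = (1.00)(0.80) − (-0.05)(-0.15) = 0.7925
  C_23 = −[(1.00)(-0.20) − (-0.05)(-0.15)] = 0.2075
  C_31 = (-0.05)(-0.45) − (-0.05)(0.65) = 0.0550
  C_32 = −[(1.00)(-0.45) − (-0.05)(-0.45)] = 0.4725
  C_33 = (1.00)(0.65) − (-0.05)(-0.45) = 0.6275
det(I−A) = Σ_j (I−A)_1j·C_1j = (1.00)(0.4300) + (-0.05)(0.4275) + (-0.05)(0.1875) = 0.39925
adj(I−A) = Cᵀ =
  [ 0.4300   0.0500   0.0550]
  [ 0.4275   0.7925   0.4725]
  [ 0.1875   0.2075   0.6275]
(I − A)⁻¹ = adj(I−A) / det(I−A) ≈
  [   1.0770     0.1252     0.1378]
  [   1.0708     1.9850     1.1835]
  [   0.4696     0.5197     1.5717]
First solve x = (I − A)⁻¹ d = adj(I−A)·d / det(I−A); in particular x_2 = (0.4275·230 + 0.7925·240 + 0.4725·90) / 0.39925 = 331.05 / 0.39925 ≈ 829.1797.
Intermediate flow from 3 to 2: z_32 = a_32 · x_2 = 0.20 × 331.05 / 0.39925 = 66.21 / 0.39925 ≈ 165.84.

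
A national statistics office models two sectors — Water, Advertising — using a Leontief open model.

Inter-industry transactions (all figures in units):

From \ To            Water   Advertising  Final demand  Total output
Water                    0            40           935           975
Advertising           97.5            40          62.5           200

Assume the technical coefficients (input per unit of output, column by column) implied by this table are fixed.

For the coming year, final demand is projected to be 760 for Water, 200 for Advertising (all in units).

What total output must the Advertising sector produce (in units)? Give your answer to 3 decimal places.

Technical coefficients a_ij = z_ij / X_j:
  a_WW = 0/975 = 0.00, a_AW = 97.5/975 = 0.10
  a_WA = 40/200 = 0.20, a_AA = 40/200 = 0.20
I − A =
  [   1.00    -0.20]
  [  -0.10     0.80]
det(I−A) = (1.00)(0.80) − (-0.20)(-0.10) = 0.7800
adj(I−A) = [[0.80, 0.20], [0.10, 1.00]]
(I − A)⁻¹ = adj(I−A) / det(I−A) ≈
  [   1.0256     0.2564]
  [   0.1282     1.2821]
x = (I − A)⁻¹ d = adj(I−A)·d / det(I−A), with det(I−A) = 0.7800:
  x_W = (0.80·760 + 0.20·200) / 0.7800 = 648.00 / 0.7800 ≈ 830.769
  x_A = (0.10·760 + 1.00·200) / 0.7800 = 276.00 / 0.7800 ≈ 353.846

x_A = 353.846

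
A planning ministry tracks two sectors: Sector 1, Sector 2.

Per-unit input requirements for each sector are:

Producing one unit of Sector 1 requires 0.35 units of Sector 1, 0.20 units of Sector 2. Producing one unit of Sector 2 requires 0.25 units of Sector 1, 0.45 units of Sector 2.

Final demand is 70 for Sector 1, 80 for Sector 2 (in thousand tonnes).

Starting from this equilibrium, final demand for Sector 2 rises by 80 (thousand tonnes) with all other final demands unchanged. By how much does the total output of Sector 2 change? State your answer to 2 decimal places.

I − A =
  [   0.65    -0.25]
  [  -0.20     0.55]
det(I−A) = (0.65)(0.55) − (-0.25)(-0.20) = 0.3075
adj(I−A) = [[0.55, 0.25], [0.20, 0.65]]
(I − A)⁻¹ = adj(I−A) / det(I−A) ≈
  [   1.7886     0.8130]
  [   0.6504     2.1138]
Δx = (I − A)⁻¹ Δd with Δd having +80 in the Sector 2 component and 0 elsewhere.
So Δx_2 = L_22 · (+80), where L_22 = adj(I−A)_22 / det(I−A) = 0.65 / 0.3075.
Δx_2 = 0.65 × (+80) / 0.3075 = 52.00 / 0.3075 ≈ 169.11.

Δx_2 = 169.11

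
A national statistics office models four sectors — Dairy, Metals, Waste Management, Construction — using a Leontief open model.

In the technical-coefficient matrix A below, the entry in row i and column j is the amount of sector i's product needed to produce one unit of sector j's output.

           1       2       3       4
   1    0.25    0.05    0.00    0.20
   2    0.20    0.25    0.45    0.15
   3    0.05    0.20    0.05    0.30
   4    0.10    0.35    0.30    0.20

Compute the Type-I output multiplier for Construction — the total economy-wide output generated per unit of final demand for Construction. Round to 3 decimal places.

m_4 = 5.190

I − A =
  [   0.75    -0.05     0.00    -0.20]
  [  -0.20     0.75    -0.45    -0.15]
  [  -0.05    -0.20     0.95    -0.30]
  [  -0.10    -0.35    -0.30     0.80]
Compute the cofactors C_ij = (−1)^(i+j)·(3×3 minor ij) of I−A; the adjugate is their transpose:
adj(I−A) = Cᵀ =
  [ 0.324375   0.112000   0.096750   0.138375]
  [ 0.182000   0.480500   0.306750   0.250625]
  [ 0.105875   0.201750   0.372875   0.204125]
  [ 0.159875   0.299875   0.286125   0.456250]
det(I−A) = Σ_j (I−A)_1j·C_1j = (0.75)(0.324375) + (-0.05)(0.182000) + (0.00)(0.105875) + (-0.20)(0.159875) = 0.20220625
(I − A)⁻¹ = adj(I−A) / det(I−A) ≈
  [   1.6042     0.5539     0.4785     0.6843]
  [   0.9001     2.3763     1.5170     1.2395]
  [   0.5236     0.9977     1.8440     1.0095]
  [   0.7907     1.4830     1.4150     2.2564]
The output multiplier for sector j is the column-j sum of the Leontief inverse (I − A)⁻¹ = adj(I−A) / det(I−A).
Column 4 of adj(I−A): (0.138375, 0.250625, 0.204125, 0.456250); det(I−A) = 0.20220625.
m_4 = (0.138375 + 0.250625 + 0.204125 + 0.456250) / 0.20220625 = 1.049375 / 0.20220625 ≈ 5.190.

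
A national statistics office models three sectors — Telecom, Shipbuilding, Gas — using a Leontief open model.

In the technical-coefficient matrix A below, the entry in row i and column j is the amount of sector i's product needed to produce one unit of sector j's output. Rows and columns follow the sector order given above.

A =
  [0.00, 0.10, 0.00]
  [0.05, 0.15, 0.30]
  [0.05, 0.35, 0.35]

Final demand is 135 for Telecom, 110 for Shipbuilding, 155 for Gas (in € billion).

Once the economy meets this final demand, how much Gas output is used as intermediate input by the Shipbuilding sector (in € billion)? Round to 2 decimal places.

z_32 = 98.35

I − A =
  [   1.00    -0.10     0.00]
  [  -0.05     0.85    -0.30]
  [  -0.05    -0.35     0.65]
Cofactors of I−A, C_ij = (−1)^(i+j)·(minor ij) (rows/columns in the sector order above):
  C_11 = (0.85)(0.65) − (-0.30)(-0.35) = 0.4475
  C_12 = −[(-0.05)(0.65) − (-0.30)(-0.05)] = 0.0475
  C_13 = (-0.05)(-0.35) − (0.85)(-0.05) = 0.0600
  C_21 = −[(-0.10)(0.65) − (0.00)(-0.35)] = 0.0650
  C_22 = (1.00)(0.65) − (0.00)(-0.05) = 0.6500
  C_23 = −[(1.00)(-0.35) − (-0.10)(-0.05)] = 0.3550
  C_31 = (-0.10)(-0.30) − (0.00)(0.85) = 0.0300
  C_32 = −[(1.00)(-0.30) − (0.00)(-0.05)] = 0.3000
  C_33 = (1.00)(0.85) − (-0.10)(-0.05) = 0.8450
det(I−A) = Σ_j (I−A)_1j·C_1j = (1.00)(0.4475) + (-0.10)(0.0475) + (0.00)(0.0600) = 0.44275
adj(I−A) = Cᵀ =
  [ 0.4475   0.0650   0.0300]
  [ 0.0475   0.6500   0.3000]
  [ 0.0600   0.3550   0.8450]
(I − A)⁻¹ = adj(I−A) / det(I−A) ≈
  [   1.0107     0.1468     0.0678]
  [   0.1073     1.4681     0.6776]
  [   0.1355     0.8018     1.9085]
First solve x = (I − A)⁻¹ d = adj(I−A)·d / det(I−A); in particular x_2 = (0.0475·135 + 0.6500·110 + 0.3000·155) / 0.44275 = 124.4125 / 0.44275 ≈ 280.9994.
Intermediate flow from 3 to 2: z_32 = a_32 · x_2 = 0.35 × 124.4125 / 0.44275 = 43.544375 / 0.44275 ≈ 98.35.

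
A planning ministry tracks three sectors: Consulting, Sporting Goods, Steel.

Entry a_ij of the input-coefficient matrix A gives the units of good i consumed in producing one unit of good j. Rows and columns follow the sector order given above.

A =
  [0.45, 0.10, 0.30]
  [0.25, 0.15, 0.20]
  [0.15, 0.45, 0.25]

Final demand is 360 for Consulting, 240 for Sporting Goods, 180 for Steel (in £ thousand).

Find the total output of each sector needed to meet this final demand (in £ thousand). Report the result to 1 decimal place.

x_1 = 1432.2, x_2 = 963.5, x_3 = 1104.5

I − A =
  [   0.55    -0.10    -0.30]
  [  -0.25     0.85    -0.20]
  [  -0.15    -0.45     0.75]
Cofactors of I−A, C_ij = (−1)^(i+j)·(minor ij) (rows/columns in the sector order above):
  C_11 = (0.85)(0.75) − (-0.20)(-0.45) = 0.5475
  C_12 = −[(-0.25)(0.75) − (-0.20)(-0.15)] = 0.2175
  C_13 = (-0.25)(-0.45) − (0.85)(-0.15) = 0.2400
  C_21 = −[(-0.10)(0.75) − (-0.30)(-0.45)] = 0.2100
  C_22 = (0.55)(0.75) − (-0.30)(-0.15) = 0.3675
  C_23 = −[(0.55)(-0.45) − (-0.10)(-0.15)] = 0.2625
  C_31 = (-0.10)(-0.20) − (-0.30)(0.85) = 0.2750
  C_32 = −[(0.55)(-0.20) − (-0.30)(-0.25)] = 0.1850
  C_33 = (0.55)(0.85) − (-0.10)(-0.25) = 0.4425
det(I−A) = Σ_j (I−A)_1j·C_1j = (0.55)(0.5475) + (-0.10)(0.2175) + (-0.30)(0.2400) = 0.207375
adj(I−A) = Cᵀ =
  [ 0.5475   0.2100   0.2750]
  [ 0.2175   0.3675   0.1850]
  [ 0.2400   0.2625   0.4425]
(I − A)⁻¹ = adj(I−A) / det(I−A) ≈
  [   2.6401     1.0127     1.3261]
  [   1.0488     1.7722     0.8921]
  [   1.1573     1.2658     2.1338]
x = (I − A)⁻¹ d = adj(I−A)·d / det(I−A), with det(I−A) = 0.207375:
  x_1 = (0.5475·360 + 0.2100·240 + 0.2750·180) / 0.207375 = 297.00 / 0.207375 ≈ 1432.2
  x_2 = (0.2175·360 + 0.3675·240 + 0.1850·180) / 0.207375 = 199.80 / 0.207375 ≈ 963.5
  x_3 = (0.2400·360 + 0.2625·240 + 0.4425·180) / 0.207375 = 229.05 / 0.207375 ≈ 1104.5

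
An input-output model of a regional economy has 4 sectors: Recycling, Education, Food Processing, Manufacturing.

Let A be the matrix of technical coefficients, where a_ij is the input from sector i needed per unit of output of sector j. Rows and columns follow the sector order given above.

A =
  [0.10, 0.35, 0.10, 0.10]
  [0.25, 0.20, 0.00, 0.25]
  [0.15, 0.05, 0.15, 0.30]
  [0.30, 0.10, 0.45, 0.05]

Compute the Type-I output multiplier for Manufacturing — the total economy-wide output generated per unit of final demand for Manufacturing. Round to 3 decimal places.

m_M = 3.506

I − A =
  [   0.90    -0.35    -0.10    -0.10]
  [  -0.25     0.80     0.00    -0.25]
  [  -0.15    -0.05     0.85    -0.30]
  [  -0.30    -0.10    -0.45     0.95]
Compute the cofactors C_ij = (−1)^(i+j)·(3×3 minor ij) of I−A; the adjugate is their transpose:
adj(I−A) = Cᵀ =
  [ 0.511125   0.253875   0.148875   0.167625]
  [ 0.248750   0.549750   0.143750   0.216250]
  [ 0.205375   0.151125   0.525625   0.227375]
  [ 0.284875   0.209625   0.311125   0.524375]
det(I−A) = Σ_j (I−A)_1j·C_1j = (0.90)(0.511125) + (-0.35)(0.248750) + (-0.10)(0.205375) + (-0.10)(0.284875) = 0.323925
(I − A)⁻¹ = adj(I−A) / det(I−A) ≈
  [   1.5779     0.7837     0.4596     0.5175]
  [   0.7679     1.6972     0.4438     0.6676]
  [   0.6340     0.4665     1.6227     0.7019]
  [   0.8794     0.6471     0.9605     1.6188]
The output multiplier for sector j is the column-j sum of the Leontief inverse (I − A)⁻¹ = adj(I−A) / det(I−A).
Column M of adj(I−A): (0.167625, 0.216250, 0.227375, 0.524375); det(I−A) = 0.323925.
m_M = (0.167625 + 0.216250 + 0.227375 + 0.524375) / 0.323925 = 1.135625 / 0.323925 ≈ 3.506.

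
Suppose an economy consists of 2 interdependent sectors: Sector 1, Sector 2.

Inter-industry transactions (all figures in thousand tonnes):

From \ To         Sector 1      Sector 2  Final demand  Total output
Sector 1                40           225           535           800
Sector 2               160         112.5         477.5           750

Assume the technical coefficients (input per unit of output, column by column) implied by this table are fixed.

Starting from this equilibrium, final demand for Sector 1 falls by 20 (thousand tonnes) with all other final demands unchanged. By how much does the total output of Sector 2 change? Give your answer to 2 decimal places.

Δx_2 = -5.35

Technical coefficients a_ij = z_ij / X_j:
  a_11 = 40/800 = 0.05, a_21 = 160/800 = 0.20
  a_12 = 225/750 = 0.30, a_22 = 112.5/750 = 0.15
I − A =
  [   0.95    -0.30]
  [  -0.20     0.85]
det(I−A) = (0.95)(0.85) − (-0.30)(-0.20) = 0.7475
adj(I−A) = [[0.85, 0.30], [0.20, 0.95]]
(I − A)⁻¹ = adj(I−A) / det(I−A) ≈
  [   1.1371     0.4013]
  [   0.2676     1.2709]
Δx = (I − A)⁻¹ Δd with Δd having -20 in the Sector 1 component and 0 elsewhere.
So Δx_2 = L_21 · (-20), where L_21 = adj(I−A)_21 / det(I−A) = 0.20 / 0.7475.
Δx_2 = 0.20 × (-20) / 0.7475 = -4.00 / 0.7475 ≈ -5.35.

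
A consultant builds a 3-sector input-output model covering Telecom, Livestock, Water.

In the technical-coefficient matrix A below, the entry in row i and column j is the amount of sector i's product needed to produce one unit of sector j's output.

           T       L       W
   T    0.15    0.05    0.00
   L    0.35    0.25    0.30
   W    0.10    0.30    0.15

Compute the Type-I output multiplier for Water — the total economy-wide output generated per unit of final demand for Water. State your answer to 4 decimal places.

I − A =
  [   0.85    -0.05     0.00]
  [  -0.35     0.75    -0.30]
  [  -0.10    -0.30     0.85]
Cofactors of I−A, C_ij = (−1)^(i+j)·(minor ij) (rows/columns in the sector order above):
  C_11 = (0.75)(0.85) − (-0.30)(-0.30) = 0.5475
  C_12 = −[(-0.35)(0.85) − (-0.30)(-0.10)] = 0.3275
  C_13 = (-0.35)(-0.30) − (0.75)(-0.10) = 0.1800
  C_21 = −[(-0.05)(0.85) − (0.00)(-0.30)] = 0.0425
  C_22 = (0.85)(0.85) − (0.00)(-0.10) = 0.7225
  C_23 = −[(0.85)(-0.30) − (-0.05)(-0.10)] = 0.2600
  C_31 = (-0.05)(-0.30) − (0.00)(0.75) = 0.0150
  C_32 = −[(0.85)(-0.30) − (0.00)(-0.35)] = 0.2550
  C_33 = (0.85)(0.75) − (-0.05)(-0.35) = 0.6200
det(I−A) = Σ_j (I−A)_1j·C_1j = (0.85)(0.5475) + (-0.05)(0.3275) + (0.00)(0.1800) = 0.4490
adj(I−A) = Cᵀ =
  [ 0.5475   0.0425   0.0150]
  [ 0.3275   0.7225   0.2550]
  [ 0.1800   0.2600   0.6200]
(I − A)⁻¹ = adj(I−A) / det(I−A) ≈
  [   1.21938     0.09465     0.03341]
  [   0.72940     1.60913     0.56793]
  [   0.40089     0.57906     1.38085]
The output multiplier for sector j is the column-j sum of the Leontief inverse (I − A)⁻¹ = adj(I−A) / det(I−A).
Column W of adj(I−A): (0.0150, 0.2550, 0.6200); det(I−A) = 0.4490.
m_W = (0.0150 + 0.2550 + 0.6200) / 0.4490 = 0.89 / 0.4490 ≈ 1.9822.

m_W = 1.9822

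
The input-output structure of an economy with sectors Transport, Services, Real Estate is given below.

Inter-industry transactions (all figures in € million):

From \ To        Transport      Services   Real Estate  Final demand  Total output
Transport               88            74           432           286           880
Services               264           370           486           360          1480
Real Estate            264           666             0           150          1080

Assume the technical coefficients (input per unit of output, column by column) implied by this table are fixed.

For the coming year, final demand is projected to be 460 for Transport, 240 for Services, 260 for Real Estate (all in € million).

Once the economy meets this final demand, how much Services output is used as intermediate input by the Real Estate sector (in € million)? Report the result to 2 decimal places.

z_23 = 602.75

Technical coefficients a_ij = z_ij / X_j:
  a_11 = 88/880 = 0.10, a_21 = 264/880 = 0.30, a_31 = 264/880 = 0.30
  a_12 = 74/1480 = 0.05, a_22 = 370/1480 = 0.25, a_32 = 666/1480 = 0.45
  a_13 = 432/1080 = 0.40, a_23 = 486/1080 = 0.45, a_33 = 0/1080 = 0.00
I − A =
  [   0.90    -0.05    -0.40]
  [  -0.30     0.75    -0.45]
  [  -0.30    -0.45     1.00]
Cofactors of I−A, C_ij = (−1)^(i+j)·(minor ij) (rows/columns in the sector order above):
  C_11 = (0.75)(1.00) − (-0.45)(-0.45) = 0.5475
  C_12 = −[(-0.30)(1.00) − (-0.45)(-0.30)] = 0.4350
  C_13 = (-0.30)(-0.45) − (0.75)(-0.30) = 0.3600
  C_21 = −[(-0.05)(1.00) − (-0.40)(-0.45)] = 0.2300
  C_22 = (0.90)(1.00) − (-0.40)(-0.30) = 0.7800
  C_23 = −[(0.90)(-0.45) − (-0.05)(-0.30)] = 0.4200
  C_31 = (-0.05)(-0.45) − (-0.40)(0.75) = 0.3225
  C_32 = −[(0.90)(-0.45) − (-0.40)(-0.30)] = 0.5250
  C_33 = (0.90)(0.75) − (-0.05)(-0.30) = 0.6600
det(I−A) = Σ_j (I−A)_1j·C_1j = (0.90)(0.5475) + (-0.05)(0.4350) + (-0.40)(0.3600) = 0.3270
adj(I−A) = Cᵀ =
  [ 0.5475   0.2300   0.3225]
  [ 0.4350   0.7800   0.5250]
  [ 0.3600   0.4200   0.6600]
(I − A)⁻¹ = adj(I−A) / det(I−A) ≈
  [   1.6743     0.7034     0.9862]
  [   1.3303     2.3853     1.6055]
  [   1.1009     1.2844     2.0183]
First solve x = (I − A)⁻¹ d = adj(I−A)·d / det(I−A); in particular x_3 = (0.3600·460 + 0.4200·240 + 0.6600·260) / 0.3270 = 438.00 / 0.3270 ≈ 1339.4495.
Intermediate flow from 2 to 3: z_23 = a_23 · x_3 = 0.45 × 438.00 / 0.3270 = 197.10 / 0.3270 ≈ 602.75.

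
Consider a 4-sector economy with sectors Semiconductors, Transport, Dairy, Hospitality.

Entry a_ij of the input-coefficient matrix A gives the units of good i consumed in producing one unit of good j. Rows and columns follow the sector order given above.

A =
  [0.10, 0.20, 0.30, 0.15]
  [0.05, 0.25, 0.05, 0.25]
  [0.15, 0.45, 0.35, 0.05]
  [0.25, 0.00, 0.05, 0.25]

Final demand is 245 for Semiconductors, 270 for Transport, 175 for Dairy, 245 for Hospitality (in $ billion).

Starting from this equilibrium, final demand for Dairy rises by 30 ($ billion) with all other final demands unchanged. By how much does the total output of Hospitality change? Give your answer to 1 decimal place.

I − A =
  [   0.90    -0.20    -0.30    -0.15]
  [  -0.05     0.75    -0.05    -0.25]
  [  -0.15    -0.45     0.65    -0.05]
  [  -0.25     0.00    -0.05     0.75]
Compute the cofactors C_ij = (−1)^(i+j)·(3×3 minor ij) of I−A; the adjugate is their transpose:
adj(I−A) = Cᵀ =
  [ 0.341250   0.201625   0.184375   0.147750]
  [ 0.073000   0.373500   0.073500   0.144000]
  [ 0.138750   0.311875   0.458125   0.162250]
  [ 0.123000   0.088000   0.092000   0.370000]
det(I−A) = Σ_j (I−A)_1j·C_1j = (0.90)(0.341250) + (-0.20)(0.073000) + (-0.30)(0.138750) + (-0.15)(0.123000) = 0.23245
(I − A)⁻¹ = adj(I−A) / det(I−A) ≈
  [   1.4681     0.8674     0.7932     0.6356]
  [   0.3140     1.6068     0.3162     0.6195]
  [   0.5969     1.3417     1.9709     0.6980]
  [   0.5291     0.3786     0.3958     1.5917]
Δx = (I − A)⁻¹ Δd with Δd having +30 in the Dairy component and 0 elsewhere.
So Δx_4 = L_43 · (+30), where L_43 = adj(I−A)_43 / det(I−A) = 0.092000 / 0.23245.
Δx_4 = 0.092000 × (+30) / 0.23245 = 2.76 / 0.23245 ≈ 11.9.

Δx_4 = 11.9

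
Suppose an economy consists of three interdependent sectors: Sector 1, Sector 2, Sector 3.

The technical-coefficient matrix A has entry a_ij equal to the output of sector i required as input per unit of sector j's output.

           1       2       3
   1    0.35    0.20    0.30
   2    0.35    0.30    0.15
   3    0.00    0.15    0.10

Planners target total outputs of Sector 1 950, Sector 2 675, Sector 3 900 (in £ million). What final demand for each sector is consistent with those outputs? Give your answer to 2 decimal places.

I − A =
  [   0.65    -0.20    -0.30]
  [  -0.35     0.70    -0.15]
  [   0.00    -0.15     0.90]
d = (I − A) x:
  d_1 = (+0.65)·950 + (-0.20)·675 + (-0.30)·900 = 212.50
  d_2 = (-0.35)·950 + (+0.70)·675 + (-0.15)·900 = 5.00
  d_3 = (+0.00)·950 + (-0.15)·675 + (+0.90)·900 = 708.75

d_1 = 212.50, d_2 = 5.00, d_3 = 708.75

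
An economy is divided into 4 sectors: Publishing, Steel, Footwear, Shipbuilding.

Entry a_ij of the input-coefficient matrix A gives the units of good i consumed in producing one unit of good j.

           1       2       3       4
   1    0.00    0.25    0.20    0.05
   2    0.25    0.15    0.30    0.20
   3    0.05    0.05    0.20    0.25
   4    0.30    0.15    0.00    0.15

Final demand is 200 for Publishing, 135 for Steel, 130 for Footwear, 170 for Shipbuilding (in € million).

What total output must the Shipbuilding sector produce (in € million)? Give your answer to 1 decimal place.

I − A =
  [   1.00    -0.25    -0.20    -0.05]
  [  -0.25     0.85    -0.30    -0.20]
  [  -0.05    -0.05     0.80    -0.25]
  [  -0.30    -0.15     0.00     0.85]
Compute the cofactors C_ij = (−1)^(i+j)·(3×3 minor ij) of I−A; the adjugate is their transpose:
adj(I−A) = Cᵀ =
  [ 0.530000   0.192000   0.204500   0.136500]
  [ 0.253250   0.644500   0.305000   0.256250]
  [ 0.121375   0.109000   0.609750   0.212125]
  [ 0.231750   0.181500   0.126000   0.600250]
det(I−A) = Σ_j (I−A)_1j·C_1j = (1.00)(0.530000) + (-0.25)(0.253250) + (-0.20)(0.121375) + (-0.05)(0.231750) = 0.430825
(I − A)⁻¹ = adj(I−A) / det(I−A) ≈
  [   1.2302     0.4457     0.4747     0.3168]
  [   0.5878     1.4960     0.7079     0.5948]
  [   0.2817     0.2530     1.4153     0.4924]
  [   0.5379     0.4213     0.2925     1.3933]
x = (I − A)⁻¹ d = adj(I−A)·d / det(I−A), with det(I−A) = 0.430825:
  x_1 = (0.530000·200 + 0.192000·135 + 0.204500·130 + 0.136500·170) / 0.430825 = 181.71 / 0.430825 ≈ 421.8
  x_2 = (0.253250·200 + 0.644500·135 + 0.305000·130 + 0.256250·170) / 0.430825 = 220.87 / 0.430825 ≈ 512.7
  x_3 = (0.121375·200 + 0.109000·135 + 0.609750·130 + 0.212125·170) / 0.430825 = 154.31875 / 0.430825 ≈ 358.2
  x_4 = (0.231750·200 + 0.181500·135 + 0.126000·130 + 0.600250·170) / 0.430825 = 189.275 / 0.430825 ≈ 439.3

x_4 = 439.3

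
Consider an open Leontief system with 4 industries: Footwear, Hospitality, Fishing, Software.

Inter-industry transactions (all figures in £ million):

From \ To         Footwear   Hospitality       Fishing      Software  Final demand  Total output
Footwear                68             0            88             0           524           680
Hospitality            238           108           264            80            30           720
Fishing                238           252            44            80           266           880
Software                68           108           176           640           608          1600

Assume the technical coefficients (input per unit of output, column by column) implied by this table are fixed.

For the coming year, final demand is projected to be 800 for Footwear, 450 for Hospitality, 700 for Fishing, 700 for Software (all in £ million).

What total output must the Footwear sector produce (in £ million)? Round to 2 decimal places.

x_1 = 1104.54

Technical coefficients a_ij = z_ij / X_j:
  a_11 = 68/680 = 0.10, a_21 = 238/680 = 0.35, a_31 = 238/680 = 0.35, a_41 = 68/680 = 0.10
  a_12 = 0/720 = 0.00, a_22 = 108/720 = 0.15, a_32 = 252/720 = 0.35, a_42 = 108/720 = 0.15
  a_13 = 88/880 = 0.10, a_23 = 264/880 = 0.30, a_33 = 44/880 = 0.05, a_43 = 176/880 = 0.20
  a_14 = 0/1600 = 0.00, a_24 = 80/1600 = 0.05, a_34 = 80/1600 = 0.05, a_44 = 640/1600 = 0.40
I − A =
  [   0.90     0.00    -0.10     0.00]
  [  -0.35     0.85    -0.30    -0.05]
  [  -0.35    -0.35     0.95    -0.05]
  [  -0.10    -0.15    -0.20     0.60]
Compute the cofactors C_ij = (−1)^(i+j)·(3×3 minor ij) of I−A; the adjugate is their transpose:
adj(I−A) = Cᵀ =
  [ 0.400125   0.021750   0.050250   0.006000]
  [ 0.268750   0.482500   0.192500   0.056250]
  [ 0.258000   0.195750   0.452250   0.054000]
  [ 0.219875   0.189500   0.207250   0.590250]
det(I−A) = Σ_j (I−A)_1j·C_1j = (0.90)(0.400125) + (0.00)(0.268750) + (-0.10)(0.258000) + (0.00)(0.219875) = 0.3343125
(I − A)⁻¹ = adj(I−A) / det(I−A) ≈
  [   1.1969     0.0651     0.1503     0.0179]
  [   0.8039     1.4433     0.5758     0.1683]
  [   0.7717     0.5855     1.3528     0.1615]
  [   0.6577     0.5668     0.6199     1.7656]
x = (I − A)⁻¹ d = adj(I−A)·d / det(I−A), with det(I−A) = 0.3343125:
  x_1 = (0.400125·800 + 0.021750·450 + 0.050250·700 + 0.006000·700) / 0.3343125 = 369.2625 / 0.3343125 ≈ 1104.54
  x_2 = (0.268750·800 + 0.482500·450 + 0.192500·700 + 0.056250·700) / 0.3343125 = 606.25 / 0.3343125 ≈ 1813.42
  x_3 = (0.258000·800 + 0.195750·450 + 0.452250·700 + 0.054000·700) / 0.3343125 = 648.8625 / 0.3343125 ≈ 1940.89
  x_4 = (0.219875·800 + 0.189500·450 + 0.207250·700 + 0.590250·700) / 0.3343125 = 819.425 / 0.3343125 ≈ 2451.07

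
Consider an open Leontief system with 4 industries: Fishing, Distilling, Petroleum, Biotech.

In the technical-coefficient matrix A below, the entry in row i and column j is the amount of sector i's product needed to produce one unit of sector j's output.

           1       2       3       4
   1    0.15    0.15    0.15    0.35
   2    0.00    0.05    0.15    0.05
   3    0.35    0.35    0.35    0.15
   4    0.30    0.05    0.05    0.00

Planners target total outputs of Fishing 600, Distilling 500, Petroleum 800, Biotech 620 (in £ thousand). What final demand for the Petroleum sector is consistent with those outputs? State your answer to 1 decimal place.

d_3 = 42.0

I − A =
  [   0.85    -0.15    -0.15    -0.35]
  [   0.00     0.95    -0.15    -0.05]
  [  -0.35    -0.35     0.65    -0.15]
  [  -0.30    -0.05    -0.05     1.00]
d = (I − A) x:
  d_1 = (+0.85)·600 + (-0.15)·500 + (-0.15)·800 + (-0.35)·620 = 98.0
  d_2 = (+0.00)·600 + (+0.95)·500 + (-0.15)·800 + (-0.05)·620 = 324.0
  d_3 = (-0.35)·600 + (-0.35)·500 + (+0.65)·800 + (-0.15)·620 = 42.0
  d_4 = (-0.30)·600 + (-0.05)·500 + (-0.05)·800 + (+1.00)·620 = 375.0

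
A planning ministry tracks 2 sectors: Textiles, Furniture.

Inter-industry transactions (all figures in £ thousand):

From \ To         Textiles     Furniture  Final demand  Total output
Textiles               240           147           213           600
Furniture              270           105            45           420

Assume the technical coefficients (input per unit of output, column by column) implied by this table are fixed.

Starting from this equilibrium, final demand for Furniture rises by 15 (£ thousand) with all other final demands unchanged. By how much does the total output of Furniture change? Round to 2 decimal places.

Δx_2 = 30.77

Technical coefficients a_ij = z_ij / X_j:
  a_11 = 240/600 = 0.40, a_21 = 270/600 = 0.45
  a_12 = 147/420 = 0.35, a_22 = 105/420 = 0.25
I − A =
  [   0.60    -0.35]
  [  -0.45     0.75]
det(I−A) = (0.60)(0.75) − (-0.35)(-0.45) = 0.2925
adj(I−A) = [[0.75, 0.35], [0.45, 0.60]]
(I − A)⁻¹ = adj(I−A) / det(I−A) ≈
  [   2.5641     1.1966]
  [   1.5385     2.0513]
Δx = (I − A)⁻¹ Δd with Δd having +15 in the Furniture component and 0 elsewhere.
So Δx_2 = L_22 · (+15), where L_22 = adj(I−A)_22 / det(I−A) = 0.60 / 0.2925.
Δx_2 = 0.60 × (+15) / 0.2925 = 9.00 / 0.2925 ≈ 30.77.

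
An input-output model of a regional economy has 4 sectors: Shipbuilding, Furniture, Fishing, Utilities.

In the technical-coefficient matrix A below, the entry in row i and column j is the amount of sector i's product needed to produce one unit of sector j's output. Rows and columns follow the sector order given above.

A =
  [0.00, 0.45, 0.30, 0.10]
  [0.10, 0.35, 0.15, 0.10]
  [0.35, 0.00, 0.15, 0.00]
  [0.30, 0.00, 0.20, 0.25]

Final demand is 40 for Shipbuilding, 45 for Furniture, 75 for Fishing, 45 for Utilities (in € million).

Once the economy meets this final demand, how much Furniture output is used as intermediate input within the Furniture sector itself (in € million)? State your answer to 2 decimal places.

I − A =
  [   1.00    -0.45    -0.30    -0.10]
  [  -0.10     0.65    -0.15    -0.10]
  [  -0.35     0.00     0.85     0.00]
  [  -0.30     0.00    -0.20     0.75]
Compute the cofactors C_ij = (−1)^(i+j)·(3×3 minor ij) of I−A; the adjugate is their transpose:
adj(I−A) = Cᵀ =
  [ 0.414375   0.286875   0.218875   0.093500]
  [ 0.135625   0.526250   0.161500   0.088250]
  [ 0.170625   0.118125   0.420750   0.038500]
  [ 0.211250   0.146250   0.199750   0.422375]
det(I−A) = Σ_j (I−A)_1j·C_1j = (1.00)(0.414375) + (-0.45)(0.135625) + (-0.30)(0.170625) + (-0.10)(0.211250) = 0.28103125
(I − A)⁻¹ = adj(I−A) / det(I−A) ≈
  [   1.4745     1.0208     0.7788     0.3327]
  [   0.4826     1.8726     0.5747     0.3140]
  [   0.6071     0.4203     1.4972     0.1370]
  [   0.7517     0.5204     0.7108     1.5029]
First solve x = (I − A)⁻¹ d = adj(I−A)·d / det(I−A); in particular x_2 = (0.135625·40 + 0.526250·45 + 0.161500·75 + 0.088250·45) / 0.28103125 = 45.19 / 0.28103125 ≈ 160.8006.
Intermediate flow from 2 to 2: z_22 = a_22 · x_2 = 0.35 × 45.19 / 0.28103125 = 15.8165 / 0.28103125 ≈ 56.28.

z_22 = 56.28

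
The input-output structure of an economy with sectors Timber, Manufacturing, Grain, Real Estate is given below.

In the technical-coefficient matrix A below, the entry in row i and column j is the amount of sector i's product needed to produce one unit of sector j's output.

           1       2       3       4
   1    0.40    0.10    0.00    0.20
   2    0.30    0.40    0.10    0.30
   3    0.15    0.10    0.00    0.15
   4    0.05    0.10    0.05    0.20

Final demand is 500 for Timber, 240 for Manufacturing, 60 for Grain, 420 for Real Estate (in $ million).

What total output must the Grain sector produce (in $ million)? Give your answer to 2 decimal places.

I − A =
  [   0.60    -0.10     0.00    -0.20]
  [  -0.30     0.60    -0.10    -0.30]
  [  -0.15    -0.10     1.00    -0.15]
  [  -0.05    -0.10    -0.05     0.80]
Compute the cofactors C_ij = (−1)^(i+j)·(3×3 minor ij) of I−A; the adjugate is their transpose:
adj(I−A) = Cᵀ =
  [ 0.43450   0.10025   0.01750   0.14950]
  [ 0.26775   0.46400   0.05900   0.25200]
  [ 0.10200   0.07175   0.23250   0.09600]
  [ 0.06700   0.06875   0.02300   0.32250]
det(I−A) = Σ_j (I−A)_1j·C_1j = (0.60)(0.43450) + (-0.10)(0.26775) + (0.00)(0.10200) + (-0.20)(0.06700) = 0.220525
(I − A)⁻¹ = adj(I−A) / det(I−A) ≈
  [   1.9703     0.4546     0.0794     0.6779]
  [   1.2141     2.1041     0.2675     1.1427]
  [   0.4625     0.3254     1.0543     0.4353]
  [   0.3038     0.3118     0.1043     1.4624]
x = (I − A)⁻¹ d = adj(I−A)·d / det(I−A), with det(I−A) = 0.220525:
  x_1 = (0.43450·500 + 0.10025·240 + 0.01750·60 + 0.14950·420) / 0.220525 = 305.15 / 0.220525 ≈ 1383.74
  x_2 = (0.26775·500 + 0.46400·240 + 0.05900·60 + 0.25200·420) / 0.220525 = 354.615 / 0.220525 ≈ 1608.05
  x_3 = (0.10200·500 + 0.07175·240 + 0.23250·60 + 0.09600·420) / 0.220525 = 122.49 / 0.220525 ≈ 555.45
  x_4 = (0.06700·500 + 0.06875·240 + 0.02300·60 + 0.32250·420) / 0.220525 = 186.83 / 0.220525 ≈ 847.21

x_3 = 555.45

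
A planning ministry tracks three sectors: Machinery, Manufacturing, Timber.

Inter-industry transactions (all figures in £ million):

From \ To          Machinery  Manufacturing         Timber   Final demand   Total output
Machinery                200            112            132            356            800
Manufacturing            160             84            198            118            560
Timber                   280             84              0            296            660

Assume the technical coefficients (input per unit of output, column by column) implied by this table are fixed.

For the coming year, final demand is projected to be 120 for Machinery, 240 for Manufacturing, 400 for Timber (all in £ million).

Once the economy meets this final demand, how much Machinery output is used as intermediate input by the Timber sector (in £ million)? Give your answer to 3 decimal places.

Technical coefficients a_ij = z_ij / X_j:
  a_11 = 200/800 = 0.25, a_21 = 160/800 = 0.20, a_31 = 280/800 = 0.35
  a_12 = 112/560 = 0.20, a_22 = 84/560 = 0.15, a_32 = 84/560 = 0.15
  a_13 = 132/660 = 0.20, a_23 = 198/660 = 0.30, a_33 = 0/660 = 0.00
I − A =
  [   0.75    -0.20    -0.20]
  [  -0.20     0.85    -0.30]
  [  -0.35    -0.15     1.00]
Cofactors of I−A, C_ij = (−1)^(i+j)·(minor ij) (rows/columns in the sector order above):
  C_11 = (0.85)(1.00) − (-0.30)(-0.15) = 0.8050
  C_12 = −[(-0.20)(1.00) − (-0.30)(-0.35)] = 0.3050
  C_13 = (-0.20)(-0.15) − (0.85)(-0.35) = 0.3275
  C_21 = −[(-0.20)(1.00) − (-0.20)(-0.15)] = 0.2300
  C_22 = (0.75)(1.00) − (-0.20)(-0.35) = 0.6800
  C_23 = −[(0.75)(-0.15) − (-0.20)(-0.35)] = 0.1825
  C_31 = (-0.20)(-0.30) − (-0.20)(0.85) = 0.2300
  C_32 = −[(0.75)(-0.30) − (-0.20)(-0.20)] = 0.2650
  C_33 = (0.75)(0.85) − (-0.20)(-0.20) = 0.5975
det(I−A) = Σ_j (I−A)_1j·C_1j = (0.75)(0.8050) + (-0.20)(0.3050) + (-0.20)(0.3275) = 0.47725
adj(I−A) = Cᵀ =
  [ 0.8050   0.2300   0.2300]
  [ 0.3050   0.6800   0.2650]
  [ 0.3275   0.1825   0.5975]
(I − A)⁻¹ = adj(I−A) / det(I−A) ≈
  [   1.6867     0.4819     0.4819]
  [   0.6391     1.4248     0.5553]
  [   0.6862     0.3824     1.2520]
First solve x = (I − A)⁻¹ d = adj(I−A)·d / det(I−A); in particular x_3 = (0.3275·120 + 0.1825·240 + 0.5975·400) / 0.47725 = 322.10 / 0.47725 ≈ 674.90833.
Intermediate flow from 1 to 3: z_13 = a_13 · x_3 = 0.20 × 322.10 / 0.47725 = 64.42 / 0.47725 ≈ 134.982.

z_13 = 134.982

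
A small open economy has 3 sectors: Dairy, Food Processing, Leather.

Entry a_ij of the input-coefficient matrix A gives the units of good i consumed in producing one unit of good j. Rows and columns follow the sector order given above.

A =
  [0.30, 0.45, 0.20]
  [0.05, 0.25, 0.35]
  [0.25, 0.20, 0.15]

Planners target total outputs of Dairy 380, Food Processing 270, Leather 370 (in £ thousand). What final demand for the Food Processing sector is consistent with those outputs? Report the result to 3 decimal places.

d_2 = 54.000

I − A =
  [   0.70    -0.45    -0.20]
  [  -0.05     0.75    -0.35]
  [  -0.25    -0.20     0.85]
d = (I − A) x:
  d_1 = (+0.70)·380 + (-0.45)·270 + (-0.20)·370 = 70.500
  d_2 = (-0.05)·380 + (+0.75)·270 + (-0.35)·370 = 54.000
  d_3 = (-0.25)·380 + (-0.20)·270 + (+0.85)·370 = 165.500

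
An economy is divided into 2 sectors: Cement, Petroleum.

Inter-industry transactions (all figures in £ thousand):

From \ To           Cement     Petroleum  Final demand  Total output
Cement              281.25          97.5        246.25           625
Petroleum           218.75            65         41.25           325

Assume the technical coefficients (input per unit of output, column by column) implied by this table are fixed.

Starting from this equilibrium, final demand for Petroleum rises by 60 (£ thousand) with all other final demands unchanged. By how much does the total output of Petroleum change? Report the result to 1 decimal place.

Δx_2 = 98.5

Technical coefficients a_ij = z_ij / X_j:
  a_11 = 281.25/625 = 0.45, a_21 = 218.75/625 = 0.35
  a_12 = 97.5/325 = 0.30, a_22 = 65/325 = 0.20
I − A =
  [   0.55    -0.30]
  [  -0.35     0.80]
det(I−A) = (0.55)(0.80) − (-0.30)(-0.35) = 0.3350
adj(I−A) = [[0.80, 0.30], [0.35, 0.55]]
(I − A)⁻¹ = adj(I−A) / det(I−A) ≈
  [   2.3881     0.8955]
  [   1.0448     1.6418]
Δx = (I − A)⁻¹ Δd with Δd having +60 in the Petroleum component and 0 elsewhere.
So Δx_2 = L_22 · (+60), where L_22 = adj(I−A)_22 / det(I−A) = 0.55 / 0.3350.
Δx_2 = 0.55 × (+60) / 0.3350 = 33.00 / 0.3350 ≈ 98.5.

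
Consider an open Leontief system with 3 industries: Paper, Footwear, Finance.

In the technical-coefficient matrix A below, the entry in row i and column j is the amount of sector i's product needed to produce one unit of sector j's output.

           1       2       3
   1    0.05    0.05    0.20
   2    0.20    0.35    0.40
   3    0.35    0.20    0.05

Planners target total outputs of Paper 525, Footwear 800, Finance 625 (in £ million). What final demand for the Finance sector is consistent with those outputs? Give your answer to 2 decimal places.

I − A =
  [   0.95    -0.05    -0.20]
  [  -0.20     0.65    -0.40]
  [  -0.35    -0.20     0.95]
d = (I − A) x:
  d_1 = (+0.95)·525 + (-0.05)·800 + (-0.20)·625 = 333.75
  d_2 = (-0.20)·525 + (+0.65)·800 + (-0.40)·625 = 165.00
  d_3 = (-0.35)·525 + (-0.20)·800 + (+0.95)·625 = 250.00

d_3 = 250.00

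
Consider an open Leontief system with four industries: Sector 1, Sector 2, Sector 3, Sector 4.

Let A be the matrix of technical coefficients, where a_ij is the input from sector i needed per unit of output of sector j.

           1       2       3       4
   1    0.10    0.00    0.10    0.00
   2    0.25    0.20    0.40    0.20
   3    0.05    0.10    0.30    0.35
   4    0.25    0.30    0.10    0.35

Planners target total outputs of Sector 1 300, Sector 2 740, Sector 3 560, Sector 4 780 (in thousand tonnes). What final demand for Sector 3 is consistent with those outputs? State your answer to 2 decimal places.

d_3 = 30.00

I − A =
  [   0.90     0.00    -0.10     0.00]
  [  -0.25     0.80    -0.40    -0.20]
  [  -0.05    -0.10     0.70    -0.35]
  [  -0.25    -0.30    -0.10     0.65]
d = (I − A) x:
  d_1 = (+0.90)·300 + (+0.00)·740 + (-0.10)·560 + (+0.00)·780 = 214.00
  d_2 = (-0.25)·300 + (+0.80)·740 + (-0.40)·560 + (-0.20)·780 = 137.00
  d_3 = (-0.05)·300 + (-0.10)·740 + (+0.70)·560 + (-0.35)·780 = 30.00
  d_4 = (-0.25)·300 + (-0.30)·740 + (-0.10)·560 + (+0.65)·780 = 154.00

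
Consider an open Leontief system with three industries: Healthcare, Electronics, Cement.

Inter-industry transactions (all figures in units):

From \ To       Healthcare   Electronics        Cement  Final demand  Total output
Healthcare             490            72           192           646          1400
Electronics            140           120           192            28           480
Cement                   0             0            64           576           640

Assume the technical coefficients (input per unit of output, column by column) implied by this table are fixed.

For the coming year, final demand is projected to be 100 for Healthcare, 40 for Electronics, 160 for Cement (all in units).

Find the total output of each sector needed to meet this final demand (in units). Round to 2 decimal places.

x_1 = 273.02, x_2 = 160.85, x_3 = 177.78

Technical coefficients a_ij = z_ij / X_j:
  a_11 = 490/1400 = 0.35, a_21 = 140/1400 = 0.10, a_31 = 0/1400 = 0.00
  a_12 = 72/480 = 0.15, a_22 = 120/480 = 0.25, a_32 = 0/480 = 0.00
  a_13 = 192/640 = 0.30, a_23 = 192/640 = 0.30, a_33 = 64/640 = 0.10
I − A =
  [   0.65    -0.15    -0.30]
  [  -0.10     0.75    -0.30]
  [   0.00     0.00     0.90]
Cofactors of I−A, C_ij = (−1)^(i+j)·(minor ij) (rows/columns in the sector order above):
  C_11 = (0.75)(0.90) − (-0.30)(0.00) = 0.6750
  C_12 = −[(-0.10)(0.90) − (-0.30)(0.00)] = 0.0900
  C_13 = (-0.10)(0.00) − (0.75)(0.00) = 0.0000
  C_21 = −[(-0.15)(0.90) − (-0.30)(0.00)] = 0.1350
  C_22 = (0.65)(0.90) − (-0.30)(0.00) = 0.5850
  C_23 = −[(0.65)(0.00) − (-0.15)(0.00)] = 0.0000
  C_31 = (-0.15)(-0.30) − (-0.30)(0.75) = 0.2700
  C_32 = −[(0.65)(-0.30) − (-0.30)(-0.10)] = 0.2250
  C_33 = (0.65)(0.75) − (-0.15)(-0.10) = 0.4725
det(I−A) = Σ_j (I−A)_1j·C_1j = (0.65)(0.6750) + (-0.15)(0.0900) + (-0.30)(0.0000) = 0.42525
adj(I−A) = Cᵀ =
  [ 0.6750   0.1350   0.2700]
  [ 0.0900   0.5850   0.2250]
  [ 0.0000   0.0000   0.4725]
(I − A)⁻¹ = adj(I−A) / det(I−A) ≈
  [   1.5873     0.3175     0.6349]
  [   0.2116     1.3757     0.5291]
  [   0.0000     0.0000     1.1111]
x = (I − A)⁻¹ d = adj(I−A)·d / det(I−A), with det(I−A) = 0.42525:
  x_1 = (0.6750·100 + 0.1350·40 + 0.2700·160) / 0.42525 = 116.10 / 0.42525 ≈ 273.02
  x_2 = (0.0900·100 + 0.5850·40 + 0.2250·160) / 0.42525 = 68.40 / 0.42525 ≈ 160.85
  x_3 = (0.0000·100 + 0.0000·40 + 0.4725·160) / 0.42525 = 75.60 / 0.42525 ≈ 177.78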